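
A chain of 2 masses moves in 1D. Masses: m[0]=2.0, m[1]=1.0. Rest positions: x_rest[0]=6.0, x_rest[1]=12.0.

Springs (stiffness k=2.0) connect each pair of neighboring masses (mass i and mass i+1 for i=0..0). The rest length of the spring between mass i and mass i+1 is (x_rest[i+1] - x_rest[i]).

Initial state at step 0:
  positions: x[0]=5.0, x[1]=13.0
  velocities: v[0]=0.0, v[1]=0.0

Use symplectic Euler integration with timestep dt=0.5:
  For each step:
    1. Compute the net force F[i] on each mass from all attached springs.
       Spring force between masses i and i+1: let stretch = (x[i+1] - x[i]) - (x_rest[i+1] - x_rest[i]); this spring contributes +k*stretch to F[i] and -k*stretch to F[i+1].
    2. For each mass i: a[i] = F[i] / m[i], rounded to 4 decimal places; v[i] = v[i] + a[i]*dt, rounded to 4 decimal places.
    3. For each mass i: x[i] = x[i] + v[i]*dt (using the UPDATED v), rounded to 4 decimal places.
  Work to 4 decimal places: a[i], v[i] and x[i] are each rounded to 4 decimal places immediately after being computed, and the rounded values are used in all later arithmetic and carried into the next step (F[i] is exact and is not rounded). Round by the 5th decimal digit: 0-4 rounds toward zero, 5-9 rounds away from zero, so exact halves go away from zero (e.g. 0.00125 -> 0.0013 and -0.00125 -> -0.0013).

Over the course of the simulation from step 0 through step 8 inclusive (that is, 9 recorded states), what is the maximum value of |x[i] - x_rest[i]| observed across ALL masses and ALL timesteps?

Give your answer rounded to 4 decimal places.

Answer: 1.8125

Derivation:
Step 0: x=[5.0000 13.0000] v=[0.0000 0.0000]
Step 1: x=[5.5000 12.0000] v=[1.0000 -2.0000]
Step 2: x=[6.1250 10.7500] v=[1.2500 -2.5000]
Step 3: x=[6.4063 10.1875] v=[0.5625 -1.1250]
Step 4: x=[6.1329 10.7344] v=[-0.5469 1.0938]
Step 5: x=[5.5098 11.9806] v=[-1.2462 2.4923]
Step 6: x=[5.0044 12.9914] v=[-1.0108 2.0215]
Step 7: x=[4.9958 13.0087] v=[-0.0173 0.0345]
Step 8: x=[5.4904 12.0195] v=[0.9892 -1.9784]
Max displacement = 1.8125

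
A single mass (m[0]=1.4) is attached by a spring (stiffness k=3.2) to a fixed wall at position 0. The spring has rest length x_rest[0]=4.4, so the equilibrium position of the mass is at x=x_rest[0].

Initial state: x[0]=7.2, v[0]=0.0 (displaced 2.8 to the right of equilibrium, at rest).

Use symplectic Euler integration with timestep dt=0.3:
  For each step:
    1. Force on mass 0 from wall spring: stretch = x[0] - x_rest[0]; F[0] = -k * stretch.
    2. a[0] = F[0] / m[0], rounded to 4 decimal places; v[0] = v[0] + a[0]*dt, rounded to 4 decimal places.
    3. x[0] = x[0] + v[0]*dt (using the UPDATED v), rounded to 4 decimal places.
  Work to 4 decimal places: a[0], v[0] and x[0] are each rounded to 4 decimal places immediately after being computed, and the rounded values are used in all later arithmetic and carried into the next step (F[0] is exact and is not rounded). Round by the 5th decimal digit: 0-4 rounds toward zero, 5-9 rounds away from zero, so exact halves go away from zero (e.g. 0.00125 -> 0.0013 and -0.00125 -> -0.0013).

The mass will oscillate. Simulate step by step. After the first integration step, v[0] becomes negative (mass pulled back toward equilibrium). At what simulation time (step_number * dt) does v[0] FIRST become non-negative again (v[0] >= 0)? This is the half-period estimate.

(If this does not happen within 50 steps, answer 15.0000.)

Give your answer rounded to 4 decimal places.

Step 0: x=[7.2000] v=[0.0000]
Step 1: x=[6.6240] v=[-1.9200]
Step 2: x=[5.5905] v=[-3.4450]
Step 3: x=[4.3121] v=[-4.2613]
Step 4: x=[3.0518] v=[-4.2010]
Step 5: x=[2.0689] v=[-3.2765]
Step 6: x=[1.5655] v=[-1.6780]
Step 7: x=[1.6452] v=[0.2657]
First v>=0 after going negative at step 7, time=2.1000

Answer: 2.1000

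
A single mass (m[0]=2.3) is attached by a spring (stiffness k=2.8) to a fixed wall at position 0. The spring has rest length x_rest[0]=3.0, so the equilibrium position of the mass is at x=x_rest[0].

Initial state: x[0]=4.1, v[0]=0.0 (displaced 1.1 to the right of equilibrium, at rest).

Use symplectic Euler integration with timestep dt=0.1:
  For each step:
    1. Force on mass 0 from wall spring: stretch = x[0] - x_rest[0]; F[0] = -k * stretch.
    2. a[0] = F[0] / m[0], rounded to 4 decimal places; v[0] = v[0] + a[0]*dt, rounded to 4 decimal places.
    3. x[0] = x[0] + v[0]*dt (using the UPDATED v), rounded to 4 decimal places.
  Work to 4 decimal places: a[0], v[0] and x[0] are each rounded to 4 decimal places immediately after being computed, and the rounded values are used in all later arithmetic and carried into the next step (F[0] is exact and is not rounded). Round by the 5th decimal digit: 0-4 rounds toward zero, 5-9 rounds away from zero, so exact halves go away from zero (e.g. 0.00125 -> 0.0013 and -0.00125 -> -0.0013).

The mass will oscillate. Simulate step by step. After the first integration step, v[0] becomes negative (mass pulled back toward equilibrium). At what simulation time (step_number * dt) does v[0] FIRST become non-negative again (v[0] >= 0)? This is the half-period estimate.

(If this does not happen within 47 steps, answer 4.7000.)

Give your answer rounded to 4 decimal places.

Step 0: x=[4.1000] v=[0.0000]
Step 1: x=[4.0866] v=[-0.1339]
Step 2: x=[4.0600] v=[-0.2662]
Step 3: x=[4.0205] v=[-0.3952]
Step 4: x=[3.9686] v=[-0.5194]
Step 5: x=[3.9049] v=[-0.6373]
Step 6: x=[3.8302] v=[-0.7475]
Step 7: x=[3.7453] v=[-0.8486]
Step 8: x=[3.6514] v=[-0.9393]
Step 9: x=[3.5495] v=[-1.0186]
Step 10: x=[3.4410] v=[-1.0855]
Step 11: x=[3.3271] v=[-1.1392]
Step 12: x=[3.2092] v=[-1.1790]
Step 13: x=[3.0888] v=[-1.2045]
Step 14: x=[2.9673] v=[-1.2153]
Step 15: x=[2.8462] v=[-1.2113]
Step 16: x=[2.7269] v=[-1.1926]
Step 17: x=[2.6110] v=[-1.1594]
Step 18: x=[2.4998] v=[-1.1120]
Step 19: x=[2.3947] v=[-1.0511]
Step 20: x=[2.2970] v=[-0.9774]
Step 21: x=[2.2078] v=[-0.8918]
Step 22: x=[2.1283] v=[-0.7954]
Step 23: x=[2.0594] v=[-0.6893]
Step 24: x=[2.0019] v=[-0.5748]
Step 25: x=[1.9566] v=[-0.4533]
Step 26: x=[1.9240] v=[-0.3263]
Step 27: x=[1.9045] v=[-0.1953]
Step 28: x=[1.8983] v=[-0.0619]
Step 29: x=[1.9055] v=[0.0722]
First v>=0 after going negative at step 29, time=2.9000

Answer: 2.9000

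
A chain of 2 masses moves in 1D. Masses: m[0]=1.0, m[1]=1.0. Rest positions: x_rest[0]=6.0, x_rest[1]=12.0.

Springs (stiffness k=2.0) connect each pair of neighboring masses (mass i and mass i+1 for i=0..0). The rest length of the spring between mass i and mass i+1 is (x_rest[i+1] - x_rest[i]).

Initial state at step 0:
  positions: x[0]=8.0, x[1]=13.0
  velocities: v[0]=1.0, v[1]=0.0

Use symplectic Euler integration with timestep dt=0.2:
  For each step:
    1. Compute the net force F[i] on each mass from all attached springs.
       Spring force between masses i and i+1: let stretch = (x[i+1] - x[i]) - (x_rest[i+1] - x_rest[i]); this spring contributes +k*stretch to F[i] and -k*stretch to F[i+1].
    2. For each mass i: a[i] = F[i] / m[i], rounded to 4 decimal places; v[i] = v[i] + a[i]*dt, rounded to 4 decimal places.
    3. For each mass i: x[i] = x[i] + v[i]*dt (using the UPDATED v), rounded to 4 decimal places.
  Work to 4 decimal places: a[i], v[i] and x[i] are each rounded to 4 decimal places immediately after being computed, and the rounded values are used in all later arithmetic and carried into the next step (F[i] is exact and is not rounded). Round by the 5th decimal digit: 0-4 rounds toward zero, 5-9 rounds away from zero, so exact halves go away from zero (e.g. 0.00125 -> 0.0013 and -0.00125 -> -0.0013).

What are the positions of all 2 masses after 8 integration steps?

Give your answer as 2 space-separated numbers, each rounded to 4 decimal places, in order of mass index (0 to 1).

Step 0: x=[8.0000 13.0000] v=[1.0000 0.0000]
Step 1: x=[8.1200 13.0800] v=[0.6000 0.4000]
Step 2: x=[8.1568 13.2432] v=[0.1840 0.8160]
Step 3: x=[8.1205 13.4795] v=[-0.1814 1.1814]
Step 4: x=[8.0329 13.7671] v=[-0.4378 1.4378]
Step 5: x=[7.9241 14.0759] v=[-0.5441 1.5441]
Step 6: x=[7.8274 14.3726] v=[-0.4834 1.4834]
Step 7: x=[7.7743 14.6257] v=[-0.2653 1.2653]
Step 8: x=[7.7894 14.8106] v=[0.0753 0.9247]

Answer: 7.7894 14.8106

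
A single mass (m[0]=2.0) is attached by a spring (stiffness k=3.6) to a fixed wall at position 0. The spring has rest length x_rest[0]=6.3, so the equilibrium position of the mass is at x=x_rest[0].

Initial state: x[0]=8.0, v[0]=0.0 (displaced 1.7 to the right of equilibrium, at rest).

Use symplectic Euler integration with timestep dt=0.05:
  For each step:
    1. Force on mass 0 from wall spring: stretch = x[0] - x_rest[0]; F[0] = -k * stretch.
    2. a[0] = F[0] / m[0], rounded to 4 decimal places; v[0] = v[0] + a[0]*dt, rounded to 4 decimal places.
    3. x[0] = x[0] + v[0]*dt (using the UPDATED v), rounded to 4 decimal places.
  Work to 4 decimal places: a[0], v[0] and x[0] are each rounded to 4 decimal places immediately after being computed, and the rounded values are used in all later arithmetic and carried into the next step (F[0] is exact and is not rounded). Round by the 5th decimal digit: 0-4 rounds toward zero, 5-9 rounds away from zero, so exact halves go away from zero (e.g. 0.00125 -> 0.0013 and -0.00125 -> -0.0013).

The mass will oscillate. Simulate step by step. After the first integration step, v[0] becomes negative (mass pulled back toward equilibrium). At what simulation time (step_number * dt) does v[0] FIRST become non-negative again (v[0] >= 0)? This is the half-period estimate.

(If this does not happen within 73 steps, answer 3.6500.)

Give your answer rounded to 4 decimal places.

Step 0: x=[8.0000] v=[0.0000]
Step 1: x=[7.9924] v=[-0.1530]
Step 2: x=[7.9771] v=[-0.3053]
Step 3: x=[7.9543] v=[-0.4562]
Step 4: x=[7.9240] v=[-0.6051]
Step 5: x=[7.8864] v=[-0.7513]
Step 6: x=[7.8417] v=[-0.8941]
Step 7: x=[7.7901] v=[-1.0329]
Step 8: x=[7.7318] v=[-1.1670]
Step 9: x=[7.6670] v=[-1.2959]
Step 10: x=[7.5961] v=[-1.4189]
Step 11: x=[7.5193] v=[-1.5356]
Step 12: x=[7.4370] v=[-1.6453]
Step 13: x=[7.3496] v=[-1.7476]
Step 14: x=[7.2575] v=[-1.8421]
Step 15: x=[7.1611] v=[-1.9283]
Step 16: x=[7.0608] v=[-2.0058]
Step 17: x=[6.9571] v=[-2.0743]
Step 18: x=[6.8504] v=[-2.1334]
Step 19: x=[6.7413] v=[-2.1829]
Step 20: x=[6.6302] v=[-2.2226]
Step 21: x=[6.5176] v=[-2.2523]
Step 22: x=[6.4040] v=[-2.2719]
Step 23: x=[6.2899] v=[-2.2813]
Step 24: x=[6.1759] v=[-2.2804]
Step 25: x=[6.0624] v=[-2.2692]
Step 26: x=[5.9500] v=[-2.2478]
Step 27: x=[5.8392] v=[-2.2163]
Step 28: x=[5.7305] v=[-2.1748]
Step 29: x=[5.6243] v=[-2.1235]
Step 30: x=[5.5212] v=[-2.0627]
Step 31: x=[5.4216] v=[-1.9926]
Step 32: x=[5.3259] v=[-1.9135]
Step 33: x=[5.2346] v=[-1.8258]
Step 34: x=[5.1481] v=[-1.7299]
Step 35: x=[5.0668] v=[-1.6262]
Step 36: x=[4.9910] v=[-1.5152]
Step 37: x=[4.9211] v=[-1.3974]
Step 38: x=[4.8574] v=[-1.2733]
Step 39: x=[4.8002] v=[-1.1435]
Step 40: x=[4.7498] v=[-1.0085]
Step 41: x=[4.7064] v=[-0.8690]
Step 42: x=[4.6701] v=[-0.7256]
Step 43: x=[4.6412] v=[-0.5789]
Step 44: x=[4.6197] v=[-0.4296]
Step 45: x=[4.6058] v=[-0.2784]
Step 46: x=[4.5995] v=[-0.1259]
Step 47: x=[4.6009] v=[0.0271]
First v>=0 after going negative at step 47, time=2.3500

Answer: 2.3500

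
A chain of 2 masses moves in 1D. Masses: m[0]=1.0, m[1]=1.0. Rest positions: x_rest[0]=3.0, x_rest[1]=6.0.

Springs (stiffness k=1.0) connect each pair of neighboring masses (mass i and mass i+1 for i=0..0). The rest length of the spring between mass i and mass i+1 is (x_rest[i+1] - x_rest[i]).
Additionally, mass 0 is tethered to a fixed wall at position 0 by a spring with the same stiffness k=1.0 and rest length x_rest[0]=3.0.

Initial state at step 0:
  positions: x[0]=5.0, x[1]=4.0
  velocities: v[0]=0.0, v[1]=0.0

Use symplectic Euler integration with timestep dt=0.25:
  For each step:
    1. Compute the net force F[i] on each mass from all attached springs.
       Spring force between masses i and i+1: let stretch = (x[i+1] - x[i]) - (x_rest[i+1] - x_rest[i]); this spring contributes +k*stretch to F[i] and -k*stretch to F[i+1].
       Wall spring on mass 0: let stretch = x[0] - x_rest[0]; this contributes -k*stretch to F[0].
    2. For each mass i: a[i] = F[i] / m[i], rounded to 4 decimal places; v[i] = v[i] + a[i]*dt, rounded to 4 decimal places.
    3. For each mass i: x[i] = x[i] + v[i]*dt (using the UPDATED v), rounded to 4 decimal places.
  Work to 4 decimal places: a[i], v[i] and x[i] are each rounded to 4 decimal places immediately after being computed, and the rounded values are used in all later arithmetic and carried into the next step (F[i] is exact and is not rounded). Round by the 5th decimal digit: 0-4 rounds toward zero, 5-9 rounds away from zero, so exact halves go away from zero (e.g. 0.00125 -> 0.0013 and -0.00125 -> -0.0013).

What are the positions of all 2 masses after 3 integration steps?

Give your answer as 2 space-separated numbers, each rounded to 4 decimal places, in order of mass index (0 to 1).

Answer: 3.0523 5.3111

Derivation:
Step 0: x=[5.0000 4.0000] v=[0.0000 0.0000]
Step 1: x=[4.6250 4.2500] v=[-1.5000 1.0000]
Step 2: x=[3.9375 4.7110] v=[-2.7500 1.8438]
Step 3: x=[3.0523 5.3111] v=[-3.5410 2.4004]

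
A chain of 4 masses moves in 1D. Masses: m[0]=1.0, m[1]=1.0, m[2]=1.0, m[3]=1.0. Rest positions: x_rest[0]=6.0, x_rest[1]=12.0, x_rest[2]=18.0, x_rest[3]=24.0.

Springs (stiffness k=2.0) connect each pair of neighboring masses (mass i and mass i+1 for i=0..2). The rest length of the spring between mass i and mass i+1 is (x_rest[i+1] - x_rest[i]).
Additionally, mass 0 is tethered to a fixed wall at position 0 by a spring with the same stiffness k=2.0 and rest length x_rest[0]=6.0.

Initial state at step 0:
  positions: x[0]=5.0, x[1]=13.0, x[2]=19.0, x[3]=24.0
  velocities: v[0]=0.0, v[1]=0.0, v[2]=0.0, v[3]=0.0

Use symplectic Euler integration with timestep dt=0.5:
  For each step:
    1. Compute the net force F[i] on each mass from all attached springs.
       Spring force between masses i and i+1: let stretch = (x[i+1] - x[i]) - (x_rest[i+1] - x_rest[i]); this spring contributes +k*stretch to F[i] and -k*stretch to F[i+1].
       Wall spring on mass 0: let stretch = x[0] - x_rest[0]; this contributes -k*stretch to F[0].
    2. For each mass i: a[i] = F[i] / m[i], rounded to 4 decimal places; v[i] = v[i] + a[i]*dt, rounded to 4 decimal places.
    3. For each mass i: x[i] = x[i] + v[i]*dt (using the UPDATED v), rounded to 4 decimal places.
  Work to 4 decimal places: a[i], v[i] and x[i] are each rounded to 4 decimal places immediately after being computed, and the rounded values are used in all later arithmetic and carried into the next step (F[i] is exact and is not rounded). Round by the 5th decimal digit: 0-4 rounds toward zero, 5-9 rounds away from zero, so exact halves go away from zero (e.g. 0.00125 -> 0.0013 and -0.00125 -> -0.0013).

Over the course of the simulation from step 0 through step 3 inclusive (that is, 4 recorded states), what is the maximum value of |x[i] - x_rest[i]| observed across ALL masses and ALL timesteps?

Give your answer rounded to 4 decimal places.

Step 0: x=[5.0000 13.0000 19.0000 24.0000] v=[0.0000 0.0000 0.0000 0.0000]
Step 1: x=[6.5000 12.0000 18.5000 24.5000] v=[3.0000 -2.0000 -1.0000 1.0000]
Step 2: x=[7.5000 11.5000 17.7500 25.0000] v=[2.0000 -1.0000 -1.5000 1.0000]
Step 3: x=[6.7500 12.1250 17.5000 24.8750] v=[-1.5000 1.2500 -0.5000 -0.2500]
Max displacement = 1.5000

Answer: 1.5000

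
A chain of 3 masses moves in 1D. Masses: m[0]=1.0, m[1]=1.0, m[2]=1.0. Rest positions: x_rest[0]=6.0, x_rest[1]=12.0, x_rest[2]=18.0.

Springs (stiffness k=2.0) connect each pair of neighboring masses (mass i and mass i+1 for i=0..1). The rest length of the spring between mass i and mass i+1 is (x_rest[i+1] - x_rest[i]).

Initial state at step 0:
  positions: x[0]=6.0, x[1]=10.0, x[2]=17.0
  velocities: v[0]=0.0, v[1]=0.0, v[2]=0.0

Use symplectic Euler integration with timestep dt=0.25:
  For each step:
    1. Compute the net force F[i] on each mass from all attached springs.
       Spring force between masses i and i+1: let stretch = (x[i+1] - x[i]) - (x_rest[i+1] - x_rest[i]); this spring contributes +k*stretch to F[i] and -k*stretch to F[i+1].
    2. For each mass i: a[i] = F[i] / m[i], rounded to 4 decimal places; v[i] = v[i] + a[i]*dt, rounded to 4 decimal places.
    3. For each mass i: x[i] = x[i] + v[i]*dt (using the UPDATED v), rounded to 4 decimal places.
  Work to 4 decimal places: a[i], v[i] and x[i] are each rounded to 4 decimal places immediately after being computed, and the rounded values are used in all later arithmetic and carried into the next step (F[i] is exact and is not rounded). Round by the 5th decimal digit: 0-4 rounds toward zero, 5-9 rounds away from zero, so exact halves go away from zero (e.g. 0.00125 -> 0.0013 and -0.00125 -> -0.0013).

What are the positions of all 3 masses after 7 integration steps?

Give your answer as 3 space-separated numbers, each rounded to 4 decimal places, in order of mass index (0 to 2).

Answer: 4.5250 11.0468 17.4281

Derivation:
Step 0: x=[6.0000 10.0000 17.0000] v=[0.0000 0.0000 0.0000]
Step 1: x=[5.7500 10.3750 16.8750] v=[-1.0000 1.5000 -0.5000]
Step 2: x=[5.3281 10.9844 16.6875] v=[-1.6875 2.4375 -0.7500]
Step 3: x=[4.8633 11.5996 16.5371] v=[-1.8594 2.4609 -0.6016]
Step 4: x=[4.4905 11.9900 16.5195] v=[-1.4913 1.5615 -0.0704]
Step 5: x=[4.3051 12.0091 16.6857] v=[-0.7416 0.0765 0.6649]
Step 6: x=[4.3327 11.6498 17.0174] v=[0.1104 -1.4372 1.3266]
Step 7: x=[4.5250 11.0468 17.4281] v=[0.7690 -2.4120 1.6428]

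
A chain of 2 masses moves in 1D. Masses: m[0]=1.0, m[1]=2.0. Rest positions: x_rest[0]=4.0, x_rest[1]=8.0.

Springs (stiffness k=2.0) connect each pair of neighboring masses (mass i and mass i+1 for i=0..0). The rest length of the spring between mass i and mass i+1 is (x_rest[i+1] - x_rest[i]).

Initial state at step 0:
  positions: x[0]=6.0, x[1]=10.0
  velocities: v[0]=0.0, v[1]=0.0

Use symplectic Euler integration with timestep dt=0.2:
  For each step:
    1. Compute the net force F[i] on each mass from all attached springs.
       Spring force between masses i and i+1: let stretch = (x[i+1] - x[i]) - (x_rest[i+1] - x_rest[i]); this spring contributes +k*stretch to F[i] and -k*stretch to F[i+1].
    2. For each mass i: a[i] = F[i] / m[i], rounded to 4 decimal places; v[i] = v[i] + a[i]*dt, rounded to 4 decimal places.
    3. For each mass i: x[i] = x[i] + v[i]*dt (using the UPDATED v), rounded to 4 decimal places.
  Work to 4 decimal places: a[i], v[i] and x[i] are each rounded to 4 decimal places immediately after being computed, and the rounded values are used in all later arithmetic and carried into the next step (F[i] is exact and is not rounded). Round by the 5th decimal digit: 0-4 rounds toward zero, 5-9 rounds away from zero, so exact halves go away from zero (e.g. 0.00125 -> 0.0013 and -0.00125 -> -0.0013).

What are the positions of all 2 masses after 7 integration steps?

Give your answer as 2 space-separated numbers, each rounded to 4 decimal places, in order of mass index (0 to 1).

Step 0: x=[6.0000 10.0000] v=[0.0000 0.0000]
Step 1: x=[6.0000 10.0000] v=[0.0000 0.0000]
Step 2: x=[6.0000 10.0000] v=[0.0000 0.0000]
Step 3: x=[6.0000 10.0000] v=[0.0000 0.0000]
Step 4: x=[6.0000 10.0000] v=[0.0000 0.0000]
Step 5: x=[6.0000 10.0000] v=[0.0000 0.0000]
Step 6: x=[6.0000 10.0000] v=[0.0000 0.0000]
Step 7: x=[6.0000 10.0000] v=[0.0000 0.0000]

Answer: 6.0000 10.0000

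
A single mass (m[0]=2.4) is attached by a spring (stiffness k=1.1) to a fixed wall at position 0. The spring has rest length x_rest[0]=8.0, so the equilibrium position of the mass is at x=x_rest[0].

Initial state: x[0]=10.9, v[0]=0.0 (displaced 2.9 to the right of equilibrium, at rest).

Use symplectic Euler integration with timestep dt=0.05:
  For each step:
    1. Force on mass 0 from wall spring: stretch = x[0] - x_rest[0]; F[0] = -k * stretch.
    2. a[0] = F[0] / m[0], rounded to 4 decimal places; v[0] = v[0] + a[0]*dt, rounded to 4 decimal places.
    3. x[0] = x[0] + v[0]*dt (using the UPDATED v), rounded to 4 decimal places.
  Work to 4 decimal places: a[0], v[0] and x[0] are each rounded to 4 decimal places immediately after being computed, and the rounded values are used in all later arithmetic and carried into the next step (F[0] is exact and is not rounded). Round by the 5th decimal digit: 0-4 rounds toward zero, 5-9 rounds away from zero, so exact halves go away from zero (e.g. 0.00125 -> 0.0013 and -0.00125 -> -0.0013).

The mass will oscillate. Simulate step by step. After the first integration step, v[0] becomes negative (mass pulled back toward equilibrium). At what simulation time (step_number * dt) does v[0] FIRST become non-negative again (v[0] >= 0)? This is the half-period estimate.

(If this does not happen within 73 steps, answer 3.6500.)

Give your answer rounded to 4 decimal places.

Answer: 3.6500

Derivation:
Step 0: x=[10.9000] v=[0.0000]
Step 1: x=[10.8967] v=[-0.0665]
Step 2: x=[10.8901] v=[-0.1329]
Step 3: x=[10.8801] v=[-0.1991]
Step 4: x=[10.8668] v=[-0.2651]
Step 5: x=[10.8503] v=[-0.3308]
Step 6: x=[10.8305] v=[-0.3961]
Step 7: x=[10.8075] v=[-0.4610]
Step 8: x=[10.7812] v=[-0.5253]
Step 9: x=[10.7518] v=[-0.5890]
Step 10: x=[10.7192] v=[-0.6521]
Step 11: x=[10.6835] v=[-0.7144]
Step 12: x=[10.6447] v=[-0.7759]
Step 13: x=[10.6029] v=[-0.8365]
Step 14: x=[10.5581] v=[-0.8962]
Step 15: x=[10.5104] v=[-0.9548]
Step 16: x=[10.4598] v=[-1.0123]
Step 17: x=[10.4064] v=[-1.0687]
Step 18: x=[10.3502] v=[-1.1238]
Step 19: x=[10.2913] v=[-1.1777]
Step 20: x=[10.2298] v=[-1.2302]
Step 21: x=[10.1657] v=[-1.2813]
Step 22: x=[10.0992] v=[-1.3309]
Step 23: x=[10.0303] v=[-1.3790]
Step 24: x=[9.9590] v=[-1.4255]
Step 25: x=[9.8855] v=[-1.4704]
Step 26: x=[9.8098] v=[-1.5136]
Step 27: x=[9.7320] v=[-1.5551]
Step 28: x=[9.6523] v=[-1.5948]
Step 29: x=[9.5707] v=[-1.6327]
Step 30: x=[9.4873] v=[-1.6687]
Step 31: x=[9.4022] v=[-1.7028]
Step 32: x=[9.3155] v=[-1.7349]
Step 33: x=[9.2273] v=[-1.7650]
Step 34: x=[9.1376] v=[-1.7931]
Step 35: x=[9.0466] v=[-1.8192]
Step 36: x=[8.9544] v=[-1.8432]
Step 37: x=[8.8611] v=[-1.8651]
Step 38: x=[8.7669] v=[-1.8848]
Step 39: x=[8.6718] v=[-1.9024]
Step 40: x=[8.5759] v=[-1.9178]
Step 41: x=[8.4794] v=[-1.9310]
Step 42: x=[8.3823] v=[-1.9420]
Step 43: x=[8.2848] v=[-1.9508]
Step 44: x=[8.1869] v=[-1.9573]
Step 45: x=[8.0888] v=[-1.9616]
Step 46: x=[7.9906] v=[-1.9636]
Step 47: x=[7.8924] v=[-1.9634]
Step 48: x=[7.7944] v=[-1.9609]
Step 49: x=[7.6966] v=[-1.9562]
Step 50: x=[7.5991] v=[-1.9492]
Step 51: x=[7.5021] v=[-1.9400]
Step 52: x=[7.4057] v=[-1.9286]
Step 53: x=[7.3100] v=[-1.9150]
Step 54: x=[7.2150] v=[-1.8992]
Step 55: x=[7.1209] v=[-1.8812]
Step 56: x=[7.0278] v=[-1.8611]
Step 57: x=[6.9359] v=[-1.8388]
Step 58: x=[6.8452] v=[-1.8144]
Step 59: x=[6.7558] v=[-1.7879]
Step 60: x=[6.6678] v=[-1.7594]
Step 61: x=[6.5814] v=[-1.7289]
Step 62: x=[6.4966] v=[-1.6964]
Step 63: x=[6.4135] v=[-1.6619]
Step 64: x=[6.3322] v=[-1.6255]
Step 65: x=[6.2528] v=[-1.5873]
Step 66: x=[6.1754] v=[-1.5473]
Step 67: x=[6.1001] v=[-1.5055]
Step 68: x=[6.0270] v=[-1.4620]
Step 69: x=[5.9562] v=[-1.4168]
Step 70: x=[5.8877] v=[-1.3700]
Step 71: x=[5.8216] v=[-1.3216]
Step 72: x=[5.7580] v=[-1.2717]
Step 73: x=[5.6970] v=[-1.2203]
v[0] did not become non-negative within 73 steps; using fallback time=3.6500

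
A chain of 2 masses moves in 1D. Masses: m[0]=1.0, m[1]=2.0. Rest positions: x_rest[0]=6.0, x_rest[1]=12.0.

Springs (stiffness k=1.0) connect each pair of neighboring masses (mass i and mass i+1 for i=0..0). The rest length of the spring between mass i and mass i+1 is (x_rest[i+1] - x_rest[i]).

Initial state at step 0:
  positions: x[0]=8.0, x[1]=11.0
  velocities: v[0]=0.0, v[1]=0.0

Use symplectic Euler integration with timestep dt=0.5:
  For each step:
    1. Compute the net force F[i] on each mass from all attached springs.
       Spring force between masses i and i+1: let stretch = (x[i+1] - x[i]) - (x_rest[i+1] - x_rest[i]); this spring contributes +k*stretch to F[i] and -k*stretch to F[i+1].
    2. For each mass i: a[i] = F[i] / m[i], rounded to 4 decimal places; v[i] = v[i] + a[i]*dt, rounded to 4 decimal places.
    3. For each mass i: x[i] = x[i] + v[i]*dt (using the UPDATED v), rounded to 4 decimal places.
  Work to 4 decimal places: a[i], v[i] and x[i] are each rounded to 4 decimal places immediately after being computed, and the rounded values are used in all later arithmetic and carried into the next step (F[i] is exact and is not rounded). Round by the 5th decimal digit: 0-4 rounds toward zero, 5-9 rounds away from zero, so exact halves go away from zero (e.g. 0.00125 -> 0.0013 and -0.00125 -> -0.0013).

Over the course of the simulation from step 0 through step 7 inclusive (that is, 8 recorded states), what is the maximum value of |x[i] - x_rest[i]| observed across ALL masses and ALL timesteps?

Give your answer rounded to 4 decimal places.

Step 0: x=[8.0000 11.0000] v=[0.0000 0.0000]
Step 1: x=[7.2500 11.3750] v=[-1.5000 0.7500]
Step 2: x=[6.0313 11.9844] v=[-2.4375 1.2188]
Step 3: x=[4.8008 12.5997] v=[-2.4610 1.2306]
Step 4: x=[4.0200 12.9902] v=[-1.5616 0.7809]
Step 5: x=[3.9818 13.0094] v=[-0.0765 0.0384]
Step 6: x=[4.7005 12.6502] v=[1.4373 -0.7185]
Step 7: x=[5.9066 12.0472] v=[2.4122 -1.2060]
Max displacement = 2.0182

Answer: 2.0182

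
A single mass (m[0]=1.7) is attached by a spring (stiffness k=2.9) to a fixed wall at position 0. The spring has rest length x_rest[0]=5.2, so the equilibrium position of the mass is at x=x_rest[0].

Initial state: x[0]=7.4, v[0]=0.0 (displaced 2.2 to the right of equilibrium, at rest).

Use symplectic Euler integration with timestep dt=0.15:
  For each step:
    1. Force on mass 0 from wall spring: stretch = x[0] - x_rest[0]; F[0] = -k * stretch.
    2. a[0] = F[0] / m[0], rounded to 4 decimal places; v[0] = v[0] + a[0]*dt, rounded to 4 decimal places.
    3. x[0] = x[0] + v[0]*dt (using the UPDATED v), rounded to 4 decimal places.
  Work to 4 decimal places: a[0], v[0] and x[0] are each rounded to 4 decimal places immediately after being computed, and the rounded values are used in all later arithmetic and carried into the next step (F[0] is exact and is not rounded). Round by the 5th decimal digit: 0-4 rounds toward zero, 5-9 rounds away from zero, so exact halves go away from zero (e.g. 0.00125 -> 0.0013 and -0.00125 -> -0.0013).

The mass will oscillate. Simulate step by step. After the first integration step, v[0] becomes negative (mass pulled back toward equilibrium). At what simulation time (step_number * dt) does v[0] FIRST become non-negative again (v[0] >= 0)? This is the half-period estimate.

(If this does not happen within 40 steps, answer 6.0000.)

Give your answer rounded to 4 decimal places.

Answer: 2.5500

Derivation:
Step 0: x=[7.4000] v=[0.0000]
Step 1: x=[7.3156] v=[-0.5629]
Step 2: x=[7.1500] v=[-1.1043]
Step 3: x=[6.9095] v=[-1.6033]
Step 4: x=[6.6034] v=[-2.0407]
Step 5: x=[6.2434] v=[-2.3998]
Step 6: x=[5.8434] v=[-2.6668]
Step 7: x=[5.4187] v=[-2.8314]
Step 8: x=[4.9856] v=[-2.8874]
Step 9: x=[4.5607] v=[-2.8325]
Step 10: x=[4.1604] v=[-2.6689]
Step 11: x=[3.8000] v=[-2.4029]
Step 12: x=[3.4933] v=[-2.0447]
Step 13: x=[3.2521] v=[-1.6080]
Step 14: x=[3.0857] v=[-1.1096]
Step 15: x=[3.0004] v=[-0.5686]
Step 16: x=[2.9995] v=[-0.0058]
Step 17: x=[3.0831] v=[0.5573]
First v>=0 after going negative at step 17, time=2.5500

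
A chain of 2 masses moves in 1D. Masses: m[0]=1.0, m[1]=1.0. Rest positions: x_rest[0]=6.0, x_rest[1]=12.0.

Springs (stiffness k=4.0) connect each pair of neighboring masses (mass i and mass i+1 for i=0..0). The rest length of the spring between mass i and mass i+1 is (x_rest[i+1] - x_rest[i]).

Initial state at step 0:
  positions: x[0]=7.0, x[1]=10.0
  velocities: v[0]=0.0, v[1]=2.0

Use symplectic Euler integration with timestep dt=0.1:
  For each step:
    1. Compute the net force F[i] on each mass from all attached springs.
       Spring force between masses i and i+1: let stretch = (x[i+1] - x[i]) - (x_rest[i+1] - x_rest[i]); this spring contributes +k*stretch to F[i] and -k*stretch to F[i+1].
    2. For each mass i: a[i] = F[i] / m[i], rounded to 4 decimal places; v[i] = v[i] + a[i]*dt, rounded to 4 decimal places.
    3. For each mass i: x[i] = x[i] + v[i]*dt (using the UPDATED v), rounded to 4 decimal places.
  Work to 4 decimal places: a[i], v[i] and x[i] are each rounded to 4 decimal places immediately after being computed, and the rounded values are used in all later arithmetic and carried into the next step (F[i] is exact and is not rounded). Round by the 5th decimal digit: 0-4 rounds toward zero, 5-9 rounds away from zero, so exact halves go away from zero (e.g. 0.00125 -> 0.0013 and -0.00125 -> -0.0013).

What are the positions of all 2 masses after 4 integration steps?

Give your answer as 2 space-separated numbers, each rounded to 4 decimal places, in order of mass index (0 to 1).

Step 0: x=[7.0000 10.0000] v=[0.0000 2.0000]
Step 1: x=[6.8800 10.3200] v=[-1.2000 3.2000]
Step 2: x=[6.6576 10.7424] v=[-2.2240 4.2240]
Step 3: x=[6.3586 11.2414] v=[-2.9901 4.9901]
Step 4: x=[6.0149 11.7851] v=[-3.4370 5.4370]

Answer: 6.0149 11.7851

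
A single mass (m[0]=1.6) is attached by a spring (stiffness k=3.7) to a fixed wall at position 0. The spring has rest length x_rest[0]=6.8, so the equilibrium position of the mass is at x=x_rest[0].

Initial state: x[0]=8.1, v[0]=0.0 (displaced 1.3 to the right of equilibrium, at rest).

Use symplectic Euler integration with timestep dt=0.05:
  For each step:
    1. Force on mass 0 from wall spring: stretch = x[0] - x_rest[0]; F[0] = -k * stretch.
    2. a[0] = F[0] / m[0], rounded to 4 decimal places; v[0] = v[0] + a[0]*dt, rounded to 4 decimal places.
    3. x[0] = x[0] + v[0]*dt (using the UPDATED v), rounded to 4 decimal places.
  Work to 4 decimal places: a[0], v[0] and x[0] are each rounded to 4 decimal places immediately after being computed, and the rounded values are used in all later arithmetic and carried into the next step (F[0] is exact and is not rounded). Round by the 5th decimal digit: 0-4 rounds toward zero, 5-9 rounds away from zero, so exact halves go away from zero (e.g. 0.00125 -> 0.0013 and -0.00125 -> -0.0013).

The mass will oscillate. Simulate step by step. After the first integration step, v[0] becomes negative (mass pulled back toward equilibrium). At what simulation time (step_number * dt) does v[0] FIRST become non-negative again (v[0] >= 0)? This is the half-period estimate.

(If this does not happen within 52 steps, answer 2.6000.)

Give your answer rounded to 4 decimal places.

Answer: 2.1000

Derivation:
Step 0: x=[8.1000] v=[0.0000]
Step 1: x=[8.0925] v=[-0.1503]
Step 2: x=[8.0775] v=[-0.2997]
Step 3: x=[8.0551] v=[-0.4474]
Step 4: x=[8.0255] v=[-0.5925]
Step 5: x=[7.9888] v=[-0.7342]
Step 6: x=[7.9452] v=[-0.8717]
Step 7: x=[7.8950] v=[-1.0041]
Step 8: x=[7.8385] v=[-1.1307]
Step 9: x=[7.7760] v=[-1.2508]
Step 10: x=[7.7078] v=[-1.3637]
Step 11: x=[7.6344] v=[-1.4687]
Step 12: x=[7.5561] v=[-1.5652]
Step 13: x=[7.4735] v=[-1.6526]
Step 14: x=[7.3870] v=[-1.7305]
Step 15: x=[7.2971] v=[-1.7984]
Step 16: x=[7.2043] v=[-1.8559]
Step 17: x=[7.1092] v=[-1.9026]
Step 18: x=[7.0123] v=[-1.9384]
Step 19: x=[6.9142] v=[-1.9629]
Step 20: x=[6.8154] v=[-1.9761]
Step 21: x=[6.7165] v=[-1.9779]
Step 22: x=[6.6181] v=[-1.9682]
Step 23: x=[6.5207] v=[-1.9472]
Step 24: x=[6.4250] v=[-1.9149]
Step 25: x=[6.3314] v=[-1.8715]
Step 26: x=[6.2405] v=[-1.8173]
Step 27: x=[6.1529] v=[-1.7526]
Step 28: x=[6.0690] v=[-1.6778]
Step 29: x=[5.9893] v=[-1.5933]
Step 30: x=[5.9143] v=[-1.4996]
Step 31: x=[5.8444] v=[-1.3972]
Step 32: x=[5.7801] v=[-1.2867]
Step 33: x=[5.7217] v=[-1.1688]
Step 34: x=[5.6695] v=[-1.0441]
Step 35: x=[5.6238] v=[-0.9134]
Step 36: x=[5.5849] v=[-0.7774]
Step 37: x=[5.5531] v=[-0.6369]
Step 38: x=[5.5285] v=[-0.4927]
Step 39: x=[5.5112] v=[-0.3457]
Step 40: x=[5.5014] v=[-0.1967]
Step 41: x=[5.4991] v=[-0.0466]
Step 42: x=[5.5043] v=[0.1038]
First v>=0 after going negative at step 42, time=2.1000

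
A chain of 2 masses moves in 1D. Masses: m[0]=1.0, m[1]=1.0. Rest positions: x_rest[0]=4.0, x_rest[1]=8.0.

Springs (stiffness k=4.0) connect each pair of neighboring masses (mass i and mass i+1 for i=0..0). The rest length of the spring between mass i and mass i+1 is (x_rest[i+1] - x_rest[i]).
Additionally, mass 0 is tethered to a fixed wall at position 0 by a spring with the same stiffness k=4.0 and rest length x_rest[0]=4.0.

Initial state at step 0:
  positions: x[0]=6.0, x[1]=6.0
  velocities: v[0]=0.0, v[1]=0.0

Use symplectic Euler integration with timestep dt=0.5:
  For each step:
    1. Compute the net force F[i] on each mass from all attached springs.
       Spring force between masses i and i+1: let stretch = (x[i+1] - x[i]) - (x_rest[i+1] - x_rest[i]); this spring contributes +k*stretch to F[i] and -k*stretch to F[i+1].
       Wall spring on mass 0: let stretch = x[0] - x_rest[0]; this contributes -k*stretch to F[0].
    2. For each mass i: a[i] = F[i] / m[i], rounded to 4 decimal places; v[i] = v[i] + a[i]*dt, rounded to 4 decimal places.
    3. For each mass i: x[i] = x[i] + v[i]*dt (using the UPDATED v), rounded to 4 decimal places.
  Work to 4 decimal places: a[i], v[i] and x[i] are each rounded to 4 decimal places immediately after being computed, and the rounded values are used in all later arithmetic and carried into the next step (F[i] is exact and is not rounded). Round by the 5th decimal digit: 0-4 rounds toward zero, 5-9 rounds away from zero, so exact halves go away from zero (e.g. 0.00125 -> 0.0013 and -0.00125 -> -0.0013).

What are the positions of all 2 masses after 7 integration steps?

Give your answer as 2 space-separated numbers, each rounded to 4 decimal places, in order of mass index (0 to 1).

Answer: 4.0000 8.0000

Derivation:
Step 0: x=[6.0000 6.0000] v=[0.0000 0.0000]
Step 1: x=[0.0000 10.0000] v=[-12.0000 8.0000]
Step 2: x=[4.0000 8.0000] v=[8.0000 -4.0000]
Step 3: x=[8.0000 6.0000] v=[8.0000 -4.0000]
Step 4: x=[2.0000 10.0000] v=[-12.0000 8.0000]
Step 5: x=[2.0000 10.0000] v=[0.0000 0.0000]
Step 6: x=[8.0000 6.0000] v=[12.0000 -8.0000]
Step 7: x=[4.0000 8.0000] v=[-8.0000 4.0000]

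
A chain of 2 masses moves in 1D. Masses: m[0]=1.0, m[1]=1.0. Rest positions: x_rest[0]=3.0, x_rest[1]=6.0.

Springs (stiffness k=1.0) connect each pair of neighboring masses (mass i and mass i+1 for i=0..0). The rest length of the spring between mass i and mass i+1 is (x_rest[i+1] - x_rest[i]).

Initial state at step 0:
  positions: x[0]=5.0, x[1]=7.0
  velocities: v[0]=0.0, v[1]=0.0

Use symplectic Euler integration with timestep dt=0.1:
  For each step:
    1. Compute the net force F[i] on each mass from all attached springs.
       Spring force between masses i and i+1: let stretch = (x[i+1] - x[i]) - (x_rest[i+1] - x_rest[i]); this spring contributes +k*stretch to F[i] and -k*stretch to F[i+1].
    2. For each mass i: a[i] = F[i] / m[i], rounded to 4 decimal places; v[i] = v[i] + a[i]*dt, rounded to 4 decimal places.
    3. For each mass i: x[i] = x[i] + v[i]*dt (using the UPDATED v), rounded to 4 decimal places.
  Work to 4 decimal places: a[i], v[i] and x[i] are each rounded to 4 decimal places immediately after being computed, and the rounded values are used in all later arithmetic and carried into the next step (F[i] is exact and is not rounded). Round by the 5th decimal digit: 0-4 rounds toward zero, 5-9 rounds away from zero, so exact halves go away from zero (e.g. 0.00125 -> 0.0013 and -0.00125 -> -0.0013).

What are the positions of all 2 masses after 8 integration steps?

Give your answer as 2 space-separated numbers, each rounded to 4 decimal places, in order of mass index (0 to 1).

Answer: 4.6802 7.3198

Derivation:
Step 0: x=[5.0000 7.0000] v=[0.0000 0.0000]
Step 1: x=[4.9900 7.0100] v=[-0.1000 0.1000]
Step 2: x=[4.9702 7.0298] v=[-0.1980 0.1980]
Step 3: x=[4.9410 7.0590] v=[-0.2920 0.2920]
Step 4: x=[4.9030 7.0970] v=[-0.3802 0.3802]
Step 5: x=[4.8569 7.1431] v=[-0.4608 0.4608]
Step 6: x=[4.8037 7.1963] v=[-0.5322 0.5322]
Step 7: x=[4.7444 7.2556] v=[-0.5929 0.5929]
Step 8: x=[4.6802 7.3198] v=[-0.6418 0.6418]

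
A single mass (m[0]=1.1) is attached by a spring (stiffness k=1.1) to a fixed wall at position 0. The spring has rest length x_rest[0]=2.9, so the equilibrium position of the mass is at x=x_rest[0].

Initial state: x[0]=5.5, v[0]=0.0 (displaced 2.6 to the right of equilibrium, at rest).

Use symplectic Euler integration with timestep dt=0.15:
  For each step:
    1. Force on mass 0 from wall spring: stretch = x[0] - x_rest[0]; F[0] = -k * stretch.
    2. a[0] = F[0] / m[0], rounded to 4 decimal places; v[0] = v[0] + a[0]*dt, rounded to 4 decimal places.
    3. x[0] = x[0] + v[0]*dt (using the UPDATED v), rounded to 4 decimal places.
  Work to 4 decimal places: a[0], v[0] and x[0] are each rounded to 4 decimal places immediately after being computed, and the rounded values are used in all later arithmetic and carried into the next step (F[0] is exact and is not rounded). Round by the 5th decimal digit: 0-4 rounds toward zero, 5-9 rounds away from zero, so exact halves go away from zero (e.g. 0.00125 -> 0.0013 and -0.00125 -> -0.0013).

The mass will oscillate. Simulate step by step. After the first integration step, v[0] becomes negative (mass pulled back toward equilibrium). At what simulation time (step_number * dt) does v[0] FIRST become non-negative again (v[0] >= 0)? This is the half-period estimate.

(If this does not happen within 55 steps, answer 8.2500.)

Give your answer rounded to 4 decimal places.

Answer: 3.1500

Derivation:
Step 0: x=[5.5000] v=[0.0000]
Step 1: x=[5.4415] v=[-0.3900]
Step 2: x=[5.3258] v=[-0.7712]
Step 3: x=[5.1555] v=[-1.1351]
Step 4: x=[4.9345] v=[-1.4734]
Step 5: x=[4.6677] v=[-1.7786]
Step 6: x=[4.3611] v=[-2.0438]
Step 7: x=[4.0217] v=[-2.2630]
Step 8: x=[3.6570] v=[-2.4313]
Step 9: x=[3.2753] v=[-2.5449]
Step 10: x=[2.8851] v=[-2.6012]
Step 11: x=[2.4953] v=[-2.5990]
Step 12: x=[2.1146] v=[-2.5383]
Step 13: x=[1.7515] v=[-2.4205]
Step 14: x=[1.4143] v=[-2.2482]
Step 15: x=[1.1105] v=[-2.0253]
Step 16: x=[0.8470] v=[-1.7569]
Step 17: x=[0.6297] v=[-1.4490]
Step 18: x=[0.4634] v=[-1.1085]
Step 19: x=[0.3520] v=[-0.7430]
Step 20: x=[0.2979] v=[-0.3608]
Step 21: x=[0.3023] v=[0.0295]
First v>=0 after going negative at step 21, time=3.1500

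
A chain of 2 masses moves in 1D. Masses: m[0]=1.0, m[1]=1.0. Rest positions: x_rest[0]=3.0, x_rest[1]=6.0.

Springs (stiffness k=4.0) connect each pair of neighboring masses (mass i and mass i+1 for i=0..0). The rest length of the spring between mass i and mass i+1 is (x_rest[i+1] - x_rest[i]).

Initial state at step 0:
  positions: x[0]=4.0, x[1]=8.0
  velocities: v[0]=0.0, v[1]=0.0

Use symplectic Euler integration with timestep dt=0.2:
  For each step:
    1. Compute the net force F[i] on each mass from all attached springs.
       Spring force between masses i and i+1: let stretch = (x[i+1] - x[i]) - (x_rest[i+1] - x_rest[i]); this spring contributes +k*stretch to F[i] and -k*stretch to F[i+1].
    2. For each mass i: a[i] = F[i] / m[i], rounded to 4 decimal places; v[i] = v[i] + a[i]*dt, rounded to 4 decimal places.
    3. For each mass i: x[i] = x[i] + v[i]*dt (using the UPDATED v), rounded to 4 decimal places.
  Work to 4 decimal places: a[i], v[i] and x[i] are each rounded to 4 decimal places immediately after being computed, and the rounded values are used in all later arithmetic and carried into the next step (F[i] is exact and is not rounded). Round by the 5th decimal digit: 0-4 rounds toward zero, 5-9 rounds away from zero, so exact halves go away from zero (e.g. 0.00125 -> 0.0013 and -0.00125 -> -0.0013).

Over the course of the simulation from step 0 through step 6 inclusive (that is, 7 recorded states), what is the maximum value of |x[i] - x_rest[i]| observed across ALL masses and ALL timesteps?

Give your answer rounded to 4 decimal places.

Answer: 2.0213

Derivation:
Step 0: x=[4.0000 8.0000] v=[0.0000 0.0000]
Step 1: x=[4.1600 7.8400] v=[0.8000 -0.8000]
Step 2: x=[4.4288 7.5712] v=[1.3440 -1.3440]
Step 3: x=[4.7204 7.2796] v=[1.4579 -1.4579]
Step 4: x=[4.9415 7.0585] v=[1.1053 -1.1053]
Step 5: x=[5.0213 6.9787] v=[0.3989 -0.3989]
Step 6: x=[4.9343 7.0657] v=[-0.4352 0.4352]
Max displacement = 2.0213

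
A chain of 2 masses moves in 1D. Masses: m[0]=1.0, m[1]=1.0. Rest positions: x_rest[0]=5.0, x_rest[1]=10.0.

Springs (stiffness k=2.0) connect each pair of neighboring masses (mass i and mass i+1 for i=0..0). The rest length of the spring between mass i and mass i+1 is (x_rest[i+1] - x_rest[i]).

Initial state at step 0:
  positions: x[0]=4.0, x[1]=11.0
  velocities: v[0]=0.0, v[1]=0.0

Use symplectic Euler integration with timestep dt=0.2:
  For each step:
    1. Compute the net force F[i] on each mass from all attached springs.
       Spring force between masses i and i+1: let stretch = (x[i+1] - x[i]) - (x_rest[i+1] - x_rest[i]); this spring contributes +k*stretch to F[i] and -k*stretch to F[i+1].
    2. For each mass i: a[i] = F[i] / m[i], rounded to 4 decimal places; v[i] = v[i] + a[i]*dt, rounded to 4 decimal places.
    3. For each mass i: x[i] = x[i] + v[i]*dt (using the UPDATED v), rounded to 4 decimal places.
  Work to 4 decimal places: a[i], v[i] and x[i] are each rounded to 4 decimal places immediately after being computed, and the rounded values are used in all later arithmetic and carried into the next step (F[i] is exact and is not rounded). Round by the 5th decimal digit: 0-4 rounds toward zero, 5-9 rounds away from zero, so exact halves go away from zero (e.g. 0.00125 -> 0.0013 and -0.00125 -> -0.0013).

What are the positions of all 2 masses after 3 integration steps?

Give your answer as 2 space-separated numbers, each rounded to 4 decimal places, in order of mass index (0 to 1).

Answer: 4.8361 10.1639

Derivation:
Step 0: x=[4.0000 11.0000] v=[0.0000 0.0000]
Step 1: x=[4.1600 10.8400] v=[0.8000 -0.8000]
Step 2: x=[4.4544 10.5456] v=[1.4720 -1.4720]
Step 3: x=[4.8361 10.1639] v=[1.9085 -1.9085]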